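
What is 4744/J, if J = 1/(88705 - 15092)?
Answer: 349220072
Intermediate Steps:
J = 1/73613 ≈ 1.3585e-5
4744/J = 4744/(1/73613) = 4744*73613 = 349220072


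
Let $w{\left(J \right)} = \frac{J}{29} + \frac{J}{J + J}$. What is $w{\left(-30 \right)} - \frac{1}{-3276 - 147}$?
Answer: $- \frac{106055}{198534} \approx -0.53419$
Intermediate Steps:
$w{\left(J \right)} = \frac{1}{2} + \frac{J}{29}$ ($w{\left(J \right)} = J \frac{1}{29} + \frac{J}{2 J} = \frac{J}{29} + J \frac{1}{2 J} = \frac{J}{29} + \frac{1}{2} = \frac{1}{2} + \frac{J}{29}$)
$w{\left(-30 \right)} - \frac{1}{-3276 - 147} = \left(\frac{1}{2} + \frac{1}{29} \left(-30\right)\right) - \frac{1}{-3276 - 147} = \left(\frac{1}{2} - \frac{30}{29}\right) - \frac{1}{-3423} = - \frac{31}{58} - - \frac{1}{3423} = - \frac{31}{58} + \frac{1}{3423} = - \frac{106055}{198534}$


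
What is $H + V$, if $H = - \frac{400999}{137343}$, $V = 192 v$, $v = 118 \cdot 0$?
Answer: $- \frac{400999}{137343} \approx -2.9197$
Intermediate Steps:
$v = 0$
$V = 0$ ($V = 192 \cdot 0 = 0$)
$H = - \frac{400999}{137343}$ ($H = \left(-400999\right) \frac{1}{137343} = - \frac{400999}{137343} \approx -2.9197$)
$H + V = - \frac{400999}{137343} + 0 = - \frac{400999}{137343}$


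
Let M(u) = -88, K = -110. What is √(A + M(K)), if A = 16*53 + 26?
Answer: √786 ≈ 28.036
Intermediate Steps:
A = 874 (A = 848 + 26 = 874)
√(A + M(K)) = √(874 - 88) = √786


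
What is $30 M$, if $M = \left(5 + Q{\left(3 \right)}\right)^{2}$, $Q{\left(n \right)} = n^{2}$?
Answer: $5880$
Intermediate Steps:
$M = 196$ ($M = \left(5 + 3^{2}\right)^{2} = \left(5 + 9\right)^{2} = 14^{2} = 196$)
$30 M = 30 \cdot 196 = 5880$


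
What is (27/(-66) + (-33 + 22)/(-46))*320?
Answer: -13760/253 ≈ -54.387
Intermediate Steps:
(27/(-66) + (-33 + 22)/(-46))*320 = (27*(-1/66) - 11*(-1/46))*320 = (-9/22 + 11/46)*320 = -43/253*320 = -13760/253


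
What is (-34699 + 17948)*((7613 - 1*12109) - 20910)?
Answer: 425575906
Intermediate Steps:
(-34699 + 17948)*((7613 - 1*12109) - 20910) = -16751*((7613 - 12109) - 20910) = -16751*(-4496 - 20910) = -16751*(-25406) = 425575906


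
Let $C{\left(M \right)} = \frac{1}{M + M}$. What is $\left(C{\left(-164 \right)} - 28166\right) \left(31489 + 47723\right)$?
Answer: $- \frac{4462170867}{2} \approx -2.2311 \cdot 10^{9}$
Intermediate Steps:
$C{\left(M \right)} = \frac{1}{2 M}$
$\left(C{\left(-164 \right)} - 28166\right) \left(31489 + 47723\right) = \left(\frac{1}{2 \left(-164\right)} - 28166\right) \left(31489 + 47723\right) = \left(\frac{1}{2} \left(- \frac{1}{164}\right) - 28166\right) 79212 = \left(- \frac{1}{328} - 28166\right) 79212 = \left(- \frac{9238449}{328}\right) 79212 = - \frac{4462170867}{2}$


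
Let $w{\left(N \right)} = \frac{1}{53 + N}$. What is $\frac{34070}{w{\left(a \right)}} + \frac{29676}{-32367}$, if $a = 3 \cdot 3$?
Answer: $\frac{22790026368}{10789} \approx 2.1123 \cdot 10^{6}$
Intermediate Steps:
$a = 9$
$\frac{34070}{w{\left(a \right)}} + \frac{29676}{-32367} = \frac{34070}{\frac{1}{53 + 9}} + \frac{29676}{-32367} = \frac{34070}{\frac{1}{62}} + 29676 \left(- \frac{1}{32367}\right) = 34070 \frac{1}{\frac{1}{62}} - \frac{9892}{10789} = 34070 \cdot 62 - \frac{9892}{10789} = 2112340 - \frac{9892}{10789} = \frac{22790026368}{10789}$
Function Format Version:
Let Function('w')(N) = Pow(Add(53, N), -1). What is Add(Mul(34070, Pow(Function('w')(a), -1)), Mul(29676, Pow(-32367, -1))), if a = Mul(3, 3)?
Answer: Rational(22790026368, 10789) ≈ 2.1123e+6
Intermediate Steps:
a = 9
Add(Mul(34070, Pow(Function('w')(a), -1)), Mul(29676, Pow(-32367, -1))) = Add(Mul(34070, Pow(Pow(Add(53, 9), -1), -1)), Mul(29676, Pow(-32367, -1))) = Add(Mul(34070, Pow(Pow(62, -1), -1)), Mul(29676, Rational(-1, 32367))) = Add(Mul(34070, Pow(Rational(1, 62), -1)), Rational(-9892, 10789)) = Add(Mul(34070, 62), Rational(-9892, 10789)) = Add(2112340, Rational(-9892, 10789)) = Rational(22790026368, 10789)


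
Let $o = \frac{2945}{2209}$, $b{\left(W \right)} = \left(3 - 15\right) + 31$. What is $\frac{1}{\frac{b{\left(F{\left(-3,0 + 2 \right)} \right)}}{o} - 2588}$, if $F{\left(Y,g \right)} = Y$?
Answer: $- \frac{155}{398931} \approx -0.00038854$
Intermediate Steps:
$b{\left(W \right)} = 19$ ($b{\left(W \right)} = -12 + 31 = 19$)
$o = \frac{2945}{2209}$ ($o = 2945 \cdot \frac{1}{2209} = \frac{2945}{2209} \approx 1.3332$)
$\frac{1}{\frac{b{\left(F{\left(-3,0 + 2 \right)} \right)}}{o} - 2588} = \frac{1}{\frac{19}{\frac{2945}{2209}} - 2588} = \frac{1}{19 \cdot \frac{2209}{2945} - 2588} = \frac{1}{\frac{2209}{155} - 2588} = \frac{1}{- \frac{398931}{155}} = - \frac{155}{398931}$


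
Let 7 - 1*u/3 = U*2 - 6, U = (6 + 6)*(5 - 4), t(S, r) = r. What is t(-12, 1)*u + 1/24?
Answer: -791/24 ≈ -32.958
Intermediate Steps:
U = 12 (U = 12*1 = 12)
u = -33 (u = 21 - 3*(12*2 - 6) = 21 - 3*(24 - 6) = 21 - 3*18 = 21 - 54 = -33)
t(-12, 1)*u + 1/24 = 1*(-33) + 1/24 = -33 + 1/24 = -791/24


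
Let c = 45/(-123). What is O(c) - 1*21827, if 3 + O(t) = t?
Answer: -895045/41 ≈ -21830.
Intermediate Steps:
c = -15/41 (c = 45*(-1/123) = -15/41 ≈ -0.36585)
O(t) = -3 + t
O(c) - 1*21827 = (-3 - 15/41) - 1*21827 = -138/41 - 21827 = -895045/41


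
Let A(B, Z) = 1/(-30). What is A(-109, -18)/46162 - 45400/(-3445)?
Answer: 12574528111/954168540 ≈ 13.179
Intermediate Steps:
A(B, Z) = -1/30
A(-109, -18)/46162 - 45400/(-3445) = -1/30/46162 - 45400/(-3445) = -1/30*1/46162 - 45400*(-1/3445) = -1/1384860 + 9080/689 = 12574528111/954168540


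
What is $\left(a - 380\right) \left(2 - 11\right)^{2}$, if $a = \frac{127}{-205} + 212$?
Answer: $- \frac{2799927}{205} \approx -13658.0$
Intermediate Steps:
$a = \frac{43333}{205}$ ($a = 127 \left(- \frac{1}{205}\right) + 212 = - \frac{127}{205} + 212 = \frac{43333}{205} \approx 211.38$)
$\left(a - 380\right) \left(2 - 11\right)^{2} = \left(\frac{43333}{205} - 380\right) \left(2 - 11\right)^{2} = - \frac{34567 \left(-9\right)^{2}}{205} = \left(- \frac{34567}{205}\right) 81 = - \frac{2799927}{205}$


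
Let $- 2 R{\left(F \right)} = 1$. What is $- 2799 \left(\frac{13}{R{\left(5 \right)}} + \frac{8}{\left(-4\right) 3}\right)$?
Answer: $74640$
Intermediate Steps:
$R{\left(F \right)} = - \frac{1}{2}$ ($R{\left(F \right)} = \left(- \frac{1}{2}\right) 1 = - \frac{1}{2}$)
$- 2799 \left(\frac{13}{R{\left(5 \right)}} + \frac{8}{\left(-4\right) 3}\right) = - 2799 \left(\frac{13}{- \frac{1}{2}} + \frac{8}{\left(-4\right) 3}\right) = - 2799 \left(13 \left(-2\right) + \frac{8}{-12}\right) = - 2799 \left(-26 + 8 \left(- \frac{1}{12}\right)\right) = - 2799 \left(-26 - \frac{2}{3}\right) = \left(-2799\right) \left(- \frac{80}{3}\right) = 74640$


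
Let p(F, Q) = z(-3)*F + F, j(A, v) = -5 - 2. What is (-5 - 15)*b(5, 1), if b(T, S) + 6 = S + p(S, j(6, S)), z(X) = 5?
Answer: -20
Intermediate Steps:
j(A, v) = -7
p(F, Q) = 6*F (p(F, Q) = 5*F + F = 6*F)
b(T, S) = -6 + 7*S (b(T, S) = -6 + (S + 6*S) = -6 + 7*S)
(-5 - 15)*b(5, 1) = (-5 - 15)*(-6 + 7*1) = -20*(-6 + 7) = -20*1 = -20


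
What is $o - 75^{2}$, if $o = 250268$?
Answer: $244643$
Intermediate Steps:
$o - 75^{2} = 250268 - 75^{2} = 250268 - 5625 = 244643$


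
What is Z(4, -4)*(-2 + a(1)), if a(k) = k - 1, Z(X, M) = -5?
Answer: 10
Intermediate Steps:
a(k) = -1 + k
Z(4, -4)*(-2 + a(1)) = -5*(-2 + (-1 + 1)) = -5*(-2 + 0) = -5*(-2) = 10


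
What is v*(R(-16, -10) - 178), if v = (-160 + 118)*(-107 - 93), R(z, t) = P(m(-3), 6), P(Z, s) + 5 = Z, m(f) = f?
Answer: -1562400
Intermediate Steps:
P(Z, s) = -5 + Z
R(z, t) = -8 (R(z, t) = -5 - 3 = -8)
v = 8400 (v = -42*(-200) = 8400)
v*(R(-16, -10) - 178) = 8400*(-8 - 178) = 8400*(-186) = -1562400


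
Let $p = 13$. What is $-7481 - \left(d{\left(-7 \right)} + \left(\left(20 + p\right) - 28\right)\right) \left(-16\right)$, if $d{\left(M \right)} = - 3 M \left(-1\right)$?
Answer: $-7737$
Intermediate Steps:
$d{\left(M \right)} = 3 M$
$-7481 - \left(d{\left(-7 \right)} + \left(\left(20 + p\right) - 28\right)\right) \left(-16\right) = -7481 - \left(3 \left(-7\right) + \left(\left(20 + 13\right) - 28\right)\right) \left(-16\right) = -7481 - \left(-21 + \left(33 - 28\right)\right) \left(-16\right) = -7481 - \left(-21 + 5\right) \left(-16\right) = -7481 - \left(-16\right) \left(-16\right) = -7481 - 256 = -7737$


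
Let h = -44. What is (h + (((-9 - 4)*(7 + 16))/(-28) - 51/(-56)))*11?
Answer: -19965/56 ≈ -356.52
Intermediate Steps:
(h + (((-9 - 4)*(7 + 16))/(-28) - 51/(-56)))*11 = (-44 + (((-9 - 4)*(7 + 16))/(-28) - 51/(-56)))*11 = (-44 + (-13*23*(-1/28) - 51*(-1/56)))*11 = (-44 + (-299*(-1/28) + 51/56))*11 = (-44 + (299/28 + 51/56))*11 = (-44 + 649/56)*11 = -1815/56*11 = -19965/56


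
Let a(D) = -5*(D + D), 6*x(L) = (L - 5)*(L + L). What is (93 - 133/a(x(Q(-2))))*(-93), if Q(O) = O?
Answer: -178281/20 ≈ -8914.0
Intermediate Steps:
x(L) = L*(-5 + L)/3 (x(L) = ((L - 5)*(L + L))/6 = ((-5 + L)*(2*L))/6 = (2*L*(-5 + L))/6 = L*(-5 + L)/3)
a(D) = -10*D
(93 - 133/a(x(Q(-2))))*(-93) = (93 - 133*3/(20*(-5 - 2)))*(-93) = (93 - 133/((-10*(-2)*(-7)/3)))*(-93) = (93 - 133/((-10*14/3)))*(-93) = (93 - 133/(-140/3))*(-93) = (93 - 133*(-3/140))*(-93) = (93 + 57/20)*(-93) = (1917/20)*(-93) = -178281/20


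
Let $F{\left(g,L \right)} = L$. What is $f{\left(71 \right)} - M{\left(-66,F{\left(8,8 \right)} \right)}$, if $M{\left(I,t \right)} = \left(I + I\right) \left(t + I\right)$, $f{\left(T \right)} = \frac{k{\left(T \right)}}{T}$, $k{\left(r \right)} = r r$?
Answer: $-7585$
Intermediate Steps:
$k{\left(r \right)} = r^{2}$
$f{\left(T \right)} = T$ ($f{\left(T \right)} = \frac{T^{2}}{T} = T$)
$M{\left(I,t \right)} = 2 I \left(I + t\right)$
$f{\left(71 \right)} - M{\left(-66,F{\left(8,8 \right)} \right)} = 71 - 2 \left(-66\right) \left(-66 + 8\right) = 71 - 2 \left(-66\right) \left(-58\right) = 71 - 7656 = -7585$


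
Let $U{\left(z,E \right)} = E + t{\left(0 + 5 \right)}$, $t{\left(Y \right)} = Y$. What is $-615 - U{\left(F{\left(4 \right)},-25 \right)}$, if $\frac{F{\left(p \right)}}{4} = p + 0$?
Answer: $-595$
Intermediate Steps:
$F{\left(p \right)} = 4 p$ ($F{\left(p \right)} = 4 \left(p + 0\right) = 4 p$)
$U{\left(z,E \right)} = 5 + E$ ($U{\left(z,E \right)} = E + \left(0 + 5\right) = E + 5 = 5 + E$)
$-615 - U{\left(F{\left(4 \right)},-25 \right)} = -615 - \left(5 - 25\right) = -615 - -20 = -615 + 20 = -595$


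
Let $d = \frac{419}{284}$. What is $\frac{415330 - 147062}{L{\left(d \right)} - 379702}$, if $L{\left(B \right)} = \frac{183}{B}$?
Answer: $- \frac{56202146}{79521583} \approx -0.70675$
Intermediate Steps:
$d = \frac{419}{284}$ ($d = 419 \cdot \frac{1}{284} = \frac{419}{284} \approx 1.4754$)
$\frac{415330 - 147062}{L{\left(d \right)} - 379702} = \frac{415330 - 147062}{\frac{183}{\frac{419}{284}} - 379702} = \frac{268268}{183 \cdot \frac{284}{419} - 379702} = \frac{268268}{\frac{51972}{419} - 379702} = \frac{268268}{- \frac{159043166}{419}} = 268268 \left(- \frac{419}{159043166}\right) = - \frac{56202146}{79521583}$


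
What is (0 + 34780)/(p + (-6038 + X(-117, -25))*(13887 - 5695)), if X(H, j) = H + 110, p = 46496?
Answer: -8695/12368536 ≈ -0.00070299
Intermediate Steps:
X(H, j) = 110 + H
(0 + 34780)/(p + (-6038 + X(-117, -25))*(13887 - 5695)) = (0 + 34780)/(46496 + (-6038 + (110 - 117))*(13887 - 5695)) = 34780/(46496 + (-6038 - 7)*8192) = 34780/(46496 - 6045*8192) = 34780/(46496 - 49520640) = 34780/(-49474144) = 34780*(-1/49474144) = -8695/12368536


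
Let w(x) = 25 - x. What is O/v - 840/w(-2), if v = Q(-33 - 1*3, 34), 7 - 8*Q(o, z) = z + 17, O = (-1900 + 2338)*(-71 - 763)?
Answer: 6572176/99 ≈ 66386.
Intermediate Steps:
O = -365292 (O = 438*(-834) = -365292)
Q(o, z) = -5/4 - z/8 (Q(o, z) = 7/8 - (z + 17)/8 = 7/8 - (17 + z)/8 = 7/8 + (-17/8 - z/8) = -5/4 - z/8)
v = -11/2 (v = -5/4 - ⅛*34 = -5/4 - 17/4 = -11/2 ≈ -5.5000)
O/v - 840/w(-2) = -365292/(-11/2) - 840/(25 - 1*(-2)) = -365292*(-2/11) - 840/(25 + 2) = 730584/11 - 840/27 = 730584/11 - 840*1/27 = 730584/11 - 280/9 = 6572176/99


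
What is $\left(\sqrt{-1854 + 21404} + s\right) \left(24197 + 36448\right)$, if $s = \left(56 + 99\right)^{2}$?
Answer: $1456996125 + 303225 \sqrt{782} \approx 1.4655 \cdot 10^{9}$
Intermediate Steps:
$s = 24025$ ($s = 155^{2} = 24025$)
$\left(\sqrt{-1854 + 21404} + s\right) \left(24197 + 36448\right) = \left(\sqrt{-1854 + 21404} + 24025\right) \left(24197 + 36448\right) = \left(\sqrt{19550} + 24025\right) 60645 = \left(5 \sqrt{782} + 24025\right) 60645 = \left(24025 + 5 \sqrt{782}\right) 60645 = 1456996125 + 303225 \sqrt{782}$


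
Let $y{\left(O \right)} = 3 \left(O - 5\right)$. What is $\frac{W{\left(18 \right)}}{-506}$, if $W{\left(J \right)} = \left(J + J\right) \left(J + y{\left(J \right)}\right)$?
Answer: $- \frac{1026}{253} \approx -4.0553$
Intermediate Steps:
$y{\left(O \right)} = -15 + 3 O$ ($y{\left(O \right)} = 3 \left(-5 + O\right) = -15 + 3 O$)
$W{\left(J \right)} = 2 J \left(-15 + 4 J\right)$ ($W{\left(J \right)} = \left(J + J\right) \left(J + \left(-15 + 3 J\right)\right) = 2 J \left(-15 + 4 J\right)$)
$\frac{W{\left(18 \right)}}{-506} = \frac{2 \cdot 18 \left(-15 + 4 \cdot 18\right)}{-506} = 2 \cdot 18 \left(-15 + 72\right) \left(- \frac{1}{506}\right) = 2 \cdot 18 \cdot 57 \left(- \frac{1}{506}\right) = 2052 \left(- \frac{1}{506}\right) = - \frac{1026}{253}$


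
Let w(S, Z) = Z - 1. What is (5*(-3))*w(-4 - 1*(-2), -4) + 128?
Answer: 203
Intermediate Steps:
w(S, Z) = -1 + Z
(5*(-3))*w(-4 - 1*(-2), -4) + 128 = (5*(-3))*(-1 - 4) + 128 = -15*(-5) + 128 = 75 + 128 = 203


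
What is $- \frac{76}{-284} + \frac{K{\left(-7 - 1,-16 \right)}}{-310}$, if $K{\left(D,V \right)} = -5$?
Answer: $\frac{1249}{4402} \approx 0.28373$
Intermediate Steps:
$- \frac{76}{-284} + \frac{K{\left(-7 - 1,-16 \right)}}{-310} = - \frac{76}{-284} - \frac{5}{-310} = \left(-76\right) \left(- \frac{1}{284}\right) - - \frac{1}{62} = \frac{19}{71} + \frac{1}{62} = \frac{1249}{4402}$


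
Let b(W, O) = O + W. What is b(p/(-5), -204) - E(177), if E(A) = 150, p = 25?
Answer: -359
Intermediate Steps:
b(p/(-5), -204) - E(177) = (-204 + 25/(-5)) - 1*150 = (-204 + 25*(-⅕)) - 150 = (-204 - 5) - 150 = -209 - 150 = -359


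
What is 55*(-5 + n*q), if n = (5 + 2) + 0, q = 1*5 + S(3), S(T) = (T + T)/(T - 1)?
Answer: 2805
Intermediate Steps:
S(T) = 2*T/(-1 + T) (S(T) = (2*T)/(-1 + T) = 2*T/(-1 + T))
q = 8 (q = 1*5 + 2*3/(-1 + 3) = 5 + 2*3/2 = 5 + 2*3*(1/2) = 5 + 3 = 8)
n = 7 (n = 7 + 0 = 7)
55*(-5 + n*q) = 55*(-5 + 7*8) = 55*(-5 + 56) = 55*51 = 2805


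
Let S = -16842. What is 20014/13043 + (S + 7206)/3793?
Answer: -49769246/49472099 ≈ -1.0060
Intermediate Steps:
20014/13043 + (S + 7206)/3793 = 20014/13043 + (-16842 + 7206)/3793 = 20014*(1/13043) - 9636*1/3793 = 20014/13043 - 9636/3793 = -49769246/49472099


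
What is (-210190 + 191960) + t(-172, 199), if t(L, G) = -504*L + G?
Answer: 68657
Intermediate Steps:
t(L, G) = G - 504*L
(-210190 + 191960) + t(-172, 199) = (-210190 + 191960) + (199 - 504*(-172)) = -18230 + (199 + 86688) = -18230 + 86887 = 68657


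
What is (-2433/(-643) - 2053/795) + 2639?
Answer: 1349631371/511185 ≈ 2640.2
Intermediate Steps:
(-2433/(-643) - 2053/795) + 2639 = (-2433*(-1/643) - 2053*1/795) + 2639 = (2433/643 - 2053/795) + 2639 = 614156/511185 + 2639 = 1349631371/511185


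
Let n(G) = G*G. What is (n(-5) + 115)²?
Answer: 19600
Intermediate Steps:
n(G) = G²
(n(-5) + 115)² = ((-5)² + 115)² = (25 + 115)² = 140² = 19600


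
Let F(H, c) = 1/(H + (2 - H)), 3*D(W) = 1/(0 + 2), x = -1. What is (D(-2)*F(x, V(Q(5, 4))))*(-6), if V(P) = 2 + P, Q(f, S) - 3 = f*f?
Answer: -½ ≈ -0.50000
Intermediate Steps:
Q(f, S) = 3 + f² (Q(f, S) = 3 + f*f = 3 + f²)
D(W) = ⅙ (D(W) = 1/(3*(0 + 2)) = (⅓)/2 = (⅓)*(½) = ⅙)
F(H, c) = ½ (F(H, c) = 1/2 = ½)
(D(-2)*F(x, V(Q(5, 4))))*(-6) = ((⅙)*(½))*(-6) = (1/12)*(-6) = -½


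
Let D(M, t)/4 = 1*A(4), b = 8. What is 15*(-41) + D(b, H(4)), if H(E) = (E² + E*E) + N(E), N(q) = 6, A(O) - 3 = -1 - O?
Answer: -623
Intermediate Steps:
A(O) = 2 - O (A(O) = 3 + (-1 - O) = 2 - O)
H(E) = 6 + 2*E² (H(E) = (E² + E*E) + 6 = (E² + E²) + 6 = 2*E² + 6 = 6 + 2*E²)
D(M, t) = -8 (D(M, t) = 4*(1*(2 - 1*4)) = 4*(1*(2 - 4)) = 4*(1*(-2)) = 4*(-2) = -8)
15*(-41) + D(b, H(4)) = 15*(-41) - 8 = -615 - 8 = -623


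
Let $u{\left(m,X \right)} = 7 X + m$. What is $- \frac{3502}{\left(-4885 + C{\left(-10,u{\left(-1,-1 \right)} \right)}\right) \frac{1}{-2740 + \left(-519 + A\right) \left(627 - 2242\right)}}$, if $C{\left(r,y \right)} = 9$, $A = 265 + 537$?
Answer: $- \frac{805083535}{2438} \approx -3.3022 \cdot 10^{5}$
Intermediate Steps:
$A = 802$
$u{\left(m,X \right)} = m + 7 X$
$- \frac{3502}{\left(-4885 + C{\left(-10,u{\left(-1,-1 \right)} \right)}\right) \frac{1}{-2740 + \left(-519 + A\right) \left(627 - 2242\right)}} = - \frac{3502}{\left(-4885 + 9\right) \frac{1}{-2740 + \left(-519 + 802\right) \left(627 - 2242\right)}} = - \frac{3502}{\left(-4876\right) \frac{1}{-2740 + 283 \left(-1615\right)}} = - \frac{3502}{\left(-4876\right) \frac{1}{-2740 - 457045}} = - \frac{3502}{\left(-4876\right) \frac{1}{-459785}} = - \frac{3502}{\left(-4876\right) \left(- \frac{1}{459785}\right)} = - \frac{3502}{\frac{4876}{459785}} = \left(-3502\right) \frac{459785}{4876} = - \frac{805083535}{2438}$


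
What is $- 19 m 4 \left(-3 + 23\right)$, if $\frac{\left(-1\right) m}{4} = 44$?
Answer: $267520$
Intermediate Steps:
$m = -176$ ($m = \left(-4\right) 44 = -176$)
$- 19 m 4 \left(-3 + 23\right) = \left(-19\right) \left(-176\right) 4 \left(-3 + 23\right) = 3344 \cdot 4 \cdot 20 = 3344 \cdot 80 = 267520$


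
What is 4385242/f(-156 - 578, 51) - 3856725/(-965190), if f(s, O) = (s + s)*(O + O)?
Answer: -60918352523/2408728164 ≈ -25.291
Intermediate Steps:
f(s, O) = 4*O*s (f(s, O) = (2*s)*(2*O) = 4*O*s)
4385242/f(-156 - 578, 51) - 3856725/(-965190) = 4385242/((4*51*(-156 - 578))) - 3856725/(-965190) = 4385242/((4*51*(-734))) - 3856725*(-1/965190) = 4385242/(-149736) + 257115/64346 = 4385242*(-1/149736) + 257115/64346 = -2192621/74868 + 257115/64346 = -60918352523/2408728164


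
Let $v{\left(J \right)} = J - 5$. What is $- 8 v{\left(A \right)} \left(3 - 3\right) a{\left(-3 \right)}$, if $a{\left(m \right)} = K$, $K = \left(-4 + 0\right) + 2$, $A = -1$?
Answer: $0$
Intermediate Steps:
$K = -2$ ($K = -4 + 2 = -2$)
$v{\left(J \right)} = -5 + J$
$a{\left(m \right)} = -2$
$- 8 v{\left(A \right)} \left(3 - 3\right) a{\left(-3 \right)} = - 8 \left(-5 - 1\right) \left(3 - 3\right) \left(-2\right) = \left(-8\right) \left(-6\right) 0 \left(-2\right) = 48 \cdot 0 = 0$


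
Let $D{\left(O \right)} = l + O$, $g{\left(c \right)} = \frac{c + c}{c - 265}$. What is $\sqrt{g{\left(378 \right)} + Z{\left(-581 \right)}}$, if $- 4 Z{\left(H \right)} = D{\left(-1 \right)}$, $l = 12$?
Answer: $\frac{\sqrt{201253}}{226} \approx 1.985$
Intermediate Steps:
$g{\left(c \right)} = \frac{2 c}{-265 + c}$
$D{\left(O \right)} = 12 + O$
$Z{\left(H \right)} = - \frac{11}{4}$ ($Z{\left(H \right)} = - \frac{12 - 1}{4} = \left(- \frac{1}{4}\right) 11 = - \frac{11}{4}$)
$\sqrt{g{\left(378 \right)} + Z{\left(-581 \right)}} = \sqrt{2 \cdot 378 \frac{1}{-265 + 378} - \frac{11}{4}} = \sqrt{2 \cdot 378 \cdot \frac{1}{113} - \frac{11}{4}} = \sqrt{\frac{756}{113} - \frac{11}{4}} = \sqrt{\frac{1781}{452}} = \frac{\sqrt{201253}}{226}$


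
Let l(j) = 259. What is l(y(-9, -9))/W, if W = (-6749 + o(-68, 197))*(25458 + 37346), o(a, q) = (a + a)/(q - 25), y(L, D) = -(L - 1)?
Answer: -1591/2604042252 ≈ -6.1097e-7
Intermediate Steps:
y(L, D) = 1 - L (y(L, D) = -(-1 + L) = 1 - L)
o(a, q) = 2*a/(-25 + q) (o(a, q) = (2*a)/(-25 + q) = 2*a/(-25 + q))
W = -18228295764/43 (W = (-6749 + 2*(-68)/(-25 + 197))*(25458 + 37346) = (-6749 + 2*(-68)/172)*62804 = (-6749 + 2*(-68)*(1/172))*62804 = (-6749 - 34/43)*62804 = -290241/43*62804 = -18228295764/43 ≈ -4.2391e+8)
l(y(-9, -9))/W = 259/(-18228295764/43) = 259*(-43/18228295764) = -1591/2604042252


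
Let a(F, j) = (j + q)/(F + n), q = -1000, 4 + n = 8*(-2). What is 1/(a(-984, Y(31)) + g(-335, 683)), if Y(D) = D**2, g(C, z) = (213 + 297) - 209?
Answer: 1004/302243 ≈ 0.0033218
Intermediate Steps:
n = -20 (n = -4 + 8*(-2) = -4 - 16 = -20)
g(C, z) = 301 (g(C, z) = 510 - 209 = 301)
a(F, j) = (-1000 + j)/(-20 + F) (a(F, j) = (j - 1000)/(F - 20) = (-1000 + j)/(-20 + F))
1/(a(-984, Y(31)) + g(-335, 683)) = 1/((-1000 + 31**2)/(-20 - 984) + 301) = 1/((-1000 + 961)/(-1004) + 301) = 1/(-1/1004*(-39) + 301) = 1/(39/1004 + 301) = 1/(302243/1004) = 1004/302243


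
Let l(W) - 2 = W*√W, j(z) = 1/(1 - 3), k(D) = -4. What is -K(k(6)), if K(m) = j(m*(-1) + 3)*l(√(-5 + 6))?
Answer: 3/2 ≈ 1.5000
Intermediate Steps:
j(z) = -½ (j(z) = 1/(-2) = -½)
l(W) = 2 + W^(3/2) (l(W) = 2 + W*√W = 2 + W^(3/2))
K(m) = -3/2 (K(m) = -(2 + (√(-5 + 6))^(3/2))/2 = -(2 + (√1)^(3/2))/2 = -(2 + 1^(3/2))/2 = -(2 + 1)/2 = -½*3 = -3/2)
-K(k(6)) = -1*(-3/2) = 3/2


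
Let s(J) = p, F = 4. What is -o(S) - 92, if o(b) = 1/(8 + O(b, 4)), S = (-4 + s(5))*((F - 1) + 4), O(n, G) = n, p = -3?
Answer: -3771/41 ≈ -91.976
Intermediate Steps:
s(J) = -3
S = -49 (S = (-4 - 3)*((4 - 1) + 4) = -7*(3 + 4) = -7*7 = -49)
o(b) = 1/(8 + b)
-o(S) - 92 = -1/(8 - 49) - 92 = -1/(-41) - 92 = -1*(-1/41) - 92 = 1/41 - 92 = -3771/41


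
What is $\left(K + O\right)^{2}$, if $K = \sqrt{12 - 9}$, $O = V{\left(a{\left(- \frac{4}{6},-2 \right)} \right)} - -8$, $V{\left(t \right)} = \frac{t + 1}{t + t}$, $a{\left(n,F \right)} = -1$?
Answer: $\left(8 + \sqrt{3}\right)^{2} \approx 94.713$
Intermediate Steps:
$V{\left(t \right)} = \frac{1 + t}{2 t}$
$O = 8$ ($O = \frac{1 - 1}{2 \left(-1\right)} - -8 = \frac{1}{2} \left(-1\right) 0 + 8 = 0 + 8 = 8$)
$K = \sqrt{3} \approx 1.732$
$\left(K + O\right)^{2} = \left(\sqrt{3} + 8\right)^{2} = \left(8 + \sqrt{3}\right)^{2}$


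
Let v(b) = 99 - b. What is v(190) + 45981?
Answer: 45890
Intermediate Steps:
v(190) + 45981 = (99 - 1*190) + 45981 = (99 - 190) + 45981 = -91 + 45981 = 45890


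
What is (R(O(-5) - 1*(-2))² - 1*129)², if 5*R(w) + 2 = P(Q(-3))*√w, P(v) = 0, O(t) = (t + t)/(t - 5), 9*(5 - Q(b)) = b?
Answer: 10374841/625 ≈ 16600.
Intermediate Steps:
Q(b) = 5 - b/9
O(t) = 2*t/(-5 + t) (O(t) = (2*t)/(-5 + t) = 2*t/(-5 + t))
R(w) = -⅖ (R(w) = -⅖ + (0*√w)/5 = -⅖ + (⅕)*0 = -⅖ + 0 = -⅖)
(R(O(-5) - 1*(-2))² - 1*129)² = ((-⅖)² - 1*129)² = (4/25 - 129)² = (-3221/25)² = 10374841/625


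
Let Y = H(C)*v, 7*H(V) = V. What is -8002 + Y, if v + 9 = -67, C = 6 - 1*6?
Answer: -8002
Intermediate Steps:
C = 0 (C = 6 - 6 = 0)
v = -76 (v = -9 - 67 = -76)
H(V) = V/7
Y = 0 (Y = ((1/7)*0)*(-76) = 0*(-76) = 0)
-8002 + Y = -8002 + 0 = -8002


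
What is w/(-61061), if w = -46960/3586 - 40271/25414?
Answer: 668926623/2782385027422 ≈ 0.00024041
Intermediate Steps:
w = -668926623/45567302 (w = -46960*1/3586 - 40271*1/25414 = -23480/1793 - 40271/25414 = -668926623/45567302 ≈ -14.680)
w/(-61061) = -668926623/45567302/(-61061) = -668926623/45567302*(-1/61061) = 668926623/2782385027422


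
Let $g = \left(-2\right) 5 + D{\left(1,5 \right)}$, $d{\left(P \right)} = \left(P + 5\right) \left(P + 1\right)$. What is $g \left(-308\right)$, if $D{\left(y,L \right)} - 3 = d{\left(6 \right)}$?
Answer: $-21560$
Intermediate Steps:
$d{\left(P \right)} = \left(1 + P\right) \left(5 + P\right)$ ($d{\left(P \right)} = \left(5 + P\right) \left(1 + P\right) = \left(1 + P\right) \left(5 + P\right)$)
$D{\left(y,L \right)} = 80$ ($D{\left(y,L \right)} = 3 + \left(5 + 6^{2} + 6 \cdot 6\right) = 3 + \left(5 + 36 + 36\right) = 3 + 77 = 80$)
$g = 70$ ($g = \left(-2\right) 5 + 80 = -10 + 80 = 70$)
$g \left(-308\right) = 70 \left(-308\right) = -21560$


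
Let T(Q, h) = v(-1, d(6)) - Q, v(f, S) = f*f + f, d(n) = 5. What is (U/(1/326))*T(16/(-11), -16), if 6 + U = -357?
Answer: -172128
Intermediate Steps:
U = -363 (U = -6 - 357 = -363)
v(f, S) = f + f² (v(f, S) = f² + f = f + f²)
T(Q, h) = -Q (T(Q, h) = -(1 - 1) - Q = -1*0 - Q = 0 - Q = -Q)
(U/(1/326))*T(16/(-11), -16) = (-363/(1/326))*(-16/(-11)) = (-363/1/326)*(-16*(-1)/11) = (-363*326)*(-1*(-16/11)) = -118338*16/11 = -172128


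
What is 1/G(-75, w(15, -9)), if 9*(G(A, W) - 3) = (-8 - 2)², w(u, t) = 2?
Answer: 9/127 ≈ 0.070866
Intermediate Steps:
G(A, W) = 127/9 (G(A, W) = 3 + (-8 - 2)²/9 = 3 + (⅑)*(-10)² = 3 + (⅑)*100 = 3 + 100/9 = 127/9)
1/G(-75, w(15, -9)) = 1/(127/9) = 9/127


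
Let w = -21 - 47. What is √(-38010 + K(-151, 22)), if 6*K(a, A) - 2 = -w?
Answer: I*√341985/3 ≈ 194.93*I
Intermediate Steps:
w = -68
K(a, A) = 35/3 (K(a, A) = ⅓ + (-1*(-68))/6 = ⅓ + (⅙)*68 = ⅓ + 34/3 = 35/3)
√(-38010 + K(-151, 22)) = √(-38010 + 35/3) = √(-113995/3) = I*√341985/3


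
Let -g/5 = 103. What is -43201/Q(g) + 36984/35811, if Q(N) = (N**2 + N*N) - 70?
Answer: 261862361/275267220 ≈ 0.95130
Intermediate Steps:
g = -515 (g = -5*103 = -515)
Q(N) = -70 + 2*N**2 (Q(N) = (N**2 + N**2) - 70 = 2*N**2 - 70 = -70 + 2*N**2)
-43201/Q(g) + 36984/35811 = -43201/(-70 + 2*(-515)**2) + 36984/35811 = -43201/(-70 + 2*265225) + 36984*(1/35811) = -43201/(-70 + 530450) + 536/519 = -43201/530380 + 536/519 = 261862361/275267220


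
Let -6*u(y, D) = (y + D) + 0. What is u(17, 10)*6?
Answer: -27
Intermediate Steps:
u(y, D) = -D/6 - y/6 (u(y, D) = -((y + D) + 0)/6 = -((D + y) + 0)/6 = -(D + y)/6 = -D/6 - y/6)
u(17, 10)*6 = (-1/6*10 - 1/6*17)*6 = (-5/3 - 17/6)*6 = -9/2*6 = -27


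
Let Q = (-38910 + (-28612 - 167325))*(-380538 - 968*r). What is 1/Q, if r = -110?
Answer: 1/64361699126 ≈ 1.5537e-11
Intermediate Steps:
Q = 64361699126 (Q = (-38910 + (-28612 - 167325))*(-380538 - 968*(-110)) = (-38910 - 195937)*(-380538 + 106480) = -234847*(-274058) = 64361699126)
1/Q = 1/64361699126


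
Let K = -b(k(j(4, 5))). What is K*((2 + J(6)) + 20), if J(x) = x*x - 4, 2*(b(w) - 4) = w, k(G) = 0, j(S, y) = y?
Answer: -216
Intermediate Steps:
b(w) = 4 + w/2
J(x) = -4 + x² (J(x) = x² - 4 = -4 + x²)
K = -4 (K = -(4 + (½)*0) = -(4 + 0) = -1*4 = -4)
K*((2 + J(6)) + 20) = -4*((2 + (-4 + 6²)) + 20) = -4*((2 + (-4 + 36)) + 20) = -4*((2 + 32) + 20) = -4*(34 + 20) = -4*54 = -216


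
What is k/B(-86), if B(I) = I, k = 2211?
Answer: -2211/86 ≈ -25.709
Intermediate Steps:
k/B(-86) = 2211/(-86) = 2211*(-1/86) = -2211/86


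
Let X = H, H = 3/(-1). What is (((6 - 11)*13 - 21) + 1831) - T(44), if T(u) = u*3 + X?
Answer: 1616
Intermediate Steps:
H = -3 (H = 3*(-1) = -3)
X = -3
T(u) = -3 + 3*u (T(u) = u*3 - 3 = 3*u - 3 = -3 + 3*u)
(((6 - 11)*13 - 21) + 1831) - T(44) = (((6 - 11)*13 - 21) + 1831) - (-3 + 3*44) = ((-5*13 - 21) + 1831) - (-3 + 132) = ((-65 - 21) + 1831) - 1*129 = (-86 + 1831) - 129 = 1745 - 129 = 1616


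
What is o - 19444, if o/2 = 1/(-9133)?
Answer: -177582054/9133 ≈ -19444.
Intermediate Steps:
o = -2/9133 (o = 2/(-9133) = 2*(-1/9133) = -2/9133 ≈ -0.00021899)
o - 19444 = -2/9133 - 19444 = -177582054/9133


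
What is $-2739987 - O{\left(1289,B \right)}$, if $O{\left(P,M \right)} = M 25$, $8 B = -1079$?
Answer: $- \frac{21892921}{8} \approx -2.7366 \cdot 10^{6}$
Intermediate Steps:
$B = - \frac{1079}{8}$ ($B = \frac{1}{8} \left(-1079\right) = - \frac{1079}{8} \approx -134.88$)
$O{\left(P,M \right)} = 25 M$
$-2739987 - O{\left(1289,B \right)} = -2739987 - 25 \left(- \frac{1079}{8}\right) = -2739987 - - \frac{26975}{8} = -2739987 + \frac{26975}{8} = - \frac{21892921}{8}$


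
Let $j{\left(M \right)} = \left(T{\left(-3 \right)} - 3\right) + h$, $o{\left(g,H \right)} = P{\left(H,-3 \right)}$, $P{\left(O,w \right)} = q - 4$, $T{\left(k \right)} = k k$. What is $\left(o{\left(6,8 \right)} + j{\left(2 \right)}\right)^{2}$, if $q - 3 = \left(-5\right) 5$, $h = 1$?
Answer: $361$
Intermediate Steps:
$q = -22$ ($q = 3 - 25 = -22$)
$T{\left(k \right)} = k^{2}$
$P{\left(O,w \right)} = -26$ ($P{\left(O,w \right)} = -22 - 4 = -26$)
$o{\left(g,H \right)} = -26$
$j{\left(M \right)} = 7$ ($j{\left(M \right)} = \left(\left(-3\right)^{2} - 3\right) + 1 = \left(9 - 3\right) + 1 = 6 + 1 = 7$)
$\left(o{\left(6,8 \right)} + j{\left(2 \right)}\right)^{2} = \left(-26 + 7\right)^{2} = \left(-19\right)^{2} = 361$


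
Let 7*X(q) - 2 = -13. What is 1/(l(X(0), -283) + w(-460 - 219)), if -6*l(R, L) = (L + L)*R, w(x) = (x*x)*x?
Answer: -21/6573986732 ≈ -3.1944e-9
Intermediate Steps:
X(q) = -11/7 (X(q) = 2/7 + (1/7)*(-13) = 2/7 - 13/7 = -11/7)
w(x) = x**3 (w(x) = x**2*x = x**3)
l(R, L) = -L*R/3 (l(R, L) = -(L + L)*R/6 = -2*L*R/6 = -L*R/3)
1/(l(X(0), -283) + w(-460 - 219)) = 1/(-1/3*(-283)*(-11/7) + (-460 - 219)**3) = 1/(-3113/21 + (-679)**3) = 1/(-3113/21 - 313046839) = 1/(-6573986732/21) = -21/6573986732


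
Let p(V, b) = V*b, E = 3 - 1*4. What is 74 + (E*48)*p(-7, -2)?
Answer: -598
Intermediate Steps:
E = -1 (E = 3 - 4 = -1)
74 + (E*48)*p(-7, -2) = 74 + (-1*48)*(-7*(-2)) = 74 - 48*14 = 74 - 672 = -598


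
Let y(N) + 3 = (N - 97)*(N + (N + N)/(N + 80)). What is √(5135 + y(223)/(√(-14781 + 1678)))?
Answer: √(8993415894600215 - 3780071720781*I*√13103)/1323403 ≈ 71.68 - 1.7234*I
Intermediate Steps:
y(N) = -3 + (-97 + N)*(N + 2*N/(80 + N)) (y(N) = -3 + (N - 97)*(N + (N + N)/(N + 80)) = -3 + (-97 + N)*(N + (2*N)/(80 + N)) = -3 + (-97 + N)*(N + 2*N/(80 + N)))
√(5135 + y(223)/(√(-14781 + 1678))) = √(5135 + ((-240 + 223³ - 7957*223 - 15*223²)/(80 + 223))/(√(-14781 + 1678))) = √(5135 + ((-240 + 11089567 - 1774411 - 15*49729)/303)/(√(-13103))) = √(5135 + ((-240 + 11089567 - 1774411 - 745935)/303)/((I*√13103))) = √(5135 + ((1/303)*8568981)*(-I*√13103/13103)) = √(5135 + 2856327*(-I*√13103/13103)/101) = √(5135 - 2856327*I*√13103/1323403)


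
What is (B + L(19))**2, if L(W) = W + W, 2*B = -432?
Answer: 31684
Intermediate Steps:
B = -216 (B = (1/2)*(-432) = -216)
L(W) = 2*W
(B + L(19))**2 = (-216 + 2*19)**2 = (-216 + 38)**2 = (-178)**2 = 31684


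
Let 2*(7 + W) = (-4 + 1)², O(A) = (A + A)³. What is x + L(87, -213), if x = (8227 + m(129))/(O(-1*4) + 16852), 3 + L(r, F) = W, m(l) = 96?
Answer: -81547/16340 ≈ -4.9906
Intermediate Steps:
O(A) = 8*A³ (O(A) = (2*A)³ = 8*A³)
W = -5/2 (W = -7 + (-4 + 1)²/2 = -7 + (½)*(-3)² = -7 + (½)*9 = -7 + 9/2 = -5/2 ≈ -2.5000)
L(r, F) = -11/2 (L(r, F) = -3 - 5/2 = -11/2)
x = 8323/16340 (x = (8227 + 96)/(8*(-1*4)³ + 16852) = 8323/(8*(-4)³ + 16852) = 8323/(8*(-64) + 16852) = 8323/(-512 + 16852) = 8323/16340 ≈ 0.50936)
x + L(87, -213) = 8323/16340 - 11/2 = -81547/16340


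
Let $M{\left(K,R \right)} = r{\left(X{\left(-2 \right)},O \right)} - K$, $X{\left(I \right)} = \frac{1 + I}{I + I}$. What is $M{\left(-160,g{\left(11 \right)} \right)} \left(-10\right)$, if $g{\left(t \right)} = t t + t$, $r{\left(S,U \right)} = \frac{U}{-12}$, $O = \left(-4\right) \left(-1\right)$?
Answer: $- \frac{4790}{3} \approx -1596.7$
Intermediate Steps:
$O = 4$
$X{\left(I \right)} = \frac{1 + I}{2 I}$
$r{\left(S,U \right)} = - \frac{U}{12}$ ($r{\left(S,U \right)} = U \left(- \frac{1}{12}\right) = - \frac{U}{12}$)
$g{\left(t \right)} = t + t^{2}$ ($g{\left(t \right)} = t^{2} + t = t + t^{2}$)
$M{\left(K,R \right)} = - \frac{1}{3} - K$ ($M{\left(K,R \right)} = \left(- \frac{1}{12}\right) 4 - K = - \frac{1}{3} - K$)
$M{\left(-160,g{\left(11 \right)} \right)} \left(-10\right) = \left(- \frac{1}{3} - -160\right) \left(-10\right) = \left(- \frac{1}{3} + 160\right) \left(-10\right) = \frac{479}{3} \left(-10\right) = - \frac{4790}{3}$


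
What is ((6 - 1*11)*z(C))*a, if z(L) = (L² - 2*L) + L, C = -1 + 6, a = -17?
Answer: 1700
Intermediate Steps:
C = 5
z(L) = L² - L
((6 - 1*11)*z(C))*a = ((6 - 1*11)*(5*(-1 + 5)))*(-17) = ((6 - 11)*(5*4))*(-17) = -5*20*(-17) = -100*(-17) = 1700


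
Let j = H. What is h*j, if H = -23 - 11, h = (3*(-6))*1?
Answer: 612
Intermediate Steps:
h = -18 (h = -18*1 = -18)
H = -34
j = -34
h*j = -18*(-34) = 612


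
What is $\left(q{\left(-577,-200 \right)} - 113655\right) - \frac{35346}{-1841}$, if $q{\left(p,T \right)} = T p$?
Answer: $\frac{3247891}{1841} \approx 1764.2$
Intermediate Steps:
$\left(q{\left(-577,-200 \right)} - 113655\right) - \frac{35346}{-1841} = \left(\left(-200\right) \left(-577\right) - 113655\right) - \frac{35346}{-1841} = \left(115400 - 113655\right) - - \frac{35346}{1841} = 1745 + \frac{35346}{1841} = \frac{3247891}{1841}$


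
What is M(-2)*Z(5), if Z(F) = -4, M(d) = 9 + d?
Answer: -28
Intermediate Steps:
M(-2)*Z(5) = (9 - 2)*(-4) = 7*(-4) = -28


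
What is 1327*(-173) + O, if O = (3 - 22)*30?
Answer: -230141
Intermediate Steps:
O = -570 (O = -19*30 = -570)
1327*(-173) + O = 1327*(-173) - 570 = -229571 - 570 = -230141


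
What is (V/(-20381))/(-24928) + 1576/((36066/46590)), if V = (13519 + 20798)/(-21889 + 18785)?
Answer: 470704612519123673/231205152781312 ≈ 2035.9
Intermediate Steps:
V = -34317/3104 (V = 34317/(-3104) = 34317*(-1/3104) = -34317/3104 ≈ -11.056)
(V/(-20381))/(-24928) + 1576/((36066/46590)) = -34317/3104/(-20381)/(-24928) + 1576/((36066/46590)) = -34317/3104*(-1/20381)*(-1/24928) + 1576/((36066*(1/46590))) = (34317/63262624)*(-1/24928) + 1576/(6011/7765) = -837/38463675392 + 1576*(7765/6011) = -837/38463675392 + 12237640/6011 = 470704612519123673/231205152781312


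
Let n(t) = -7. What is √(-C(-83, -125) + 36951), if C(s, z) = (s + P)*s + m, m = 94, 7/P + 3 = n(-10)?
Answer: √2990990/10 ≈ 172.94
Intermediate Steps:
P = -7/10 (P = 7/(-3 - 7) = 7/(-10) = 7*(-⅒) = -7/10 ≈ -0.70000)
C(s, z) = 94 + s*(-7/10 + s) (C(s, z) = (s - 7/10)*s + 94 = (-7/10 + s)*s + 94 = s*(-7/10 + s) + 94 = 94 + s*(-7/10 + s))
√(-C(-83, -125) + 36951) = √(-(94 + (-83)² - 7/10*(-83)) + 36951) = √(-(94 + 6889 + 581/10) + 36951) = √(-1*70411/10 + 36951) = √(-70411/10 + 36951) = √(299099/10) = √2990990/10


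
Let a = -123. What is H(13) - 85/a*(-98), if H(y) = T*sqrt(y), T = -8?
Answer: -8330/123 - 8*sqrt(13) ≈ -96.568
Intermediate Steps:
H(y) = -8*sqrt(y)
H(13) - 85/a*(-98) = -8*sqrt(13) - 85/(-123)*(-98) = -8*sqrt(13) - 85*(-1/123)*(-98) = -8*sqrt(13) + (85/123)*(-98) = -8*sqrt(13) - 8330/123 = -8330/123 - 8*sqrt(13)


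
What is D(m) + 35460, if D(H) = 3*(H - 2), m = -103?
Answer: 35145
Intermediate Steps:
D(H) = -6 + 3*H (D(H) = 3*(-2 + H) = -6 + 3*H)
D(m) + 35460 = (-6 + 3*(-103)) + 35460 = (-6 - 309) + 35460 = -315 + 35460 = 35145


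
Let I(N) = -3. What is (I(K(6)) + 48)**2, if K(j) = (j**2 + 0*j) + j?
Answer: 2025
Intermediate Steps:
K(j) = j + j**2 (K(j) = (j**2 + 0) + j = j**2 + j = j + j**2)
(I(K(6)) + 48)**2 = (-3 + 48)**2 = 45**2 = 2025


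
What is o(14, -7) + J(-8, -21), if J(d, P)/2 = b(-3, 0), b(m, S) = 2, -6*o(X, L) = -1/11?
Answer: 265/66 ≈ 4.0152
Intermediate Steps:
o(X, L) = 1/66 (o(X, L) = -(-1)/(6*11) = -1/6*(-1/11) = 1/66)
J(d, P) = 4 (J(d, P) = 2*2 = 4)
o(14, -7) + J(-8, -21) = 1/66 + 4 = 265/66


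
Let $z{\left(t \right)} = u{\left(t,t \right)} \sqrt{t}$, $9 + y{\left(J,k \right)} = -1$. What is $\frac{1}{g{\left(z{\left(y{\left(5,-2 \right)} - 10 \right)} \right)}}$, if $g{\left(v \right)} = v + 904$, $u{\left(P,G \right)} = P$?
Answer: $\frac{113}{103152} + \frac{5 i \sqrt{5}}{103152} \approx 0.0010955 + 0.00010839 i$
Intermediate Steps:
$y{\left(J,k \right)} = -10$ ($y{\left(J,k \right)} = -9 - 1 = -10$)
$z{\left(t \right)} = t^{\frac{3}{2}}$ ($z{\left(t \right)} = t \sqrt{t} = t^{\frac{3}{2}}$)
$g{\left(v \right)} = 904 + v$
$\frac{1}{g{\left(z{\left(y{\left(5,-2 \right)} - 10 \right)} \right)}} = \frac{1}{904 + \left(-10 - 10\right)^{\frac{3}{2}}} = \frac{1}{904 + \left(-20\right)^{\frac{3}{2}}} = \frac{1}{904 - 40 i \sqrt{5}}$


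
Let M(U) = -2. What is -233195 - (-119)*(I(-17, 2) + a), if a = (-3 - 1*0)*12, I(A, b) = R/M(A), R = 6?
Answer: -237836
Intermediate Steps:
I(A, b) = -3 (I(A, b) = 6/(-2) = 6*(-½) = -3)
a = -36 (a = (-3 + 0)*12 = -3*12 = -36)
-233195 - (-119)*(I(-17, 2) + a) = -233195 - (-119)*(-3 - 36) = -233195 - (-119)*(-39) = -233195 - 1*4641 = -233195 - 4641 = -237836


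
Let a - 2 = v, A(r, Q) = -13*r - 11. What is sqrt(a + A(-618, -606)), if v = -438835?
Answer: I*sqrt(430810) ≈ 656.36*I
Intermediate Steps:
A(r, Q) = -11 - 13*r
a = -438833 (a = 2 - 438835 = -438833)
sqrt(a + A(-618, -606)) = sqrt(-438833 + (-11 - 13*(-618))) = sqrt(-438833 + (-11 + 8034)) = sqrt(-438833 + 8023) = sqrt(-430810) = I*sqrt(430810)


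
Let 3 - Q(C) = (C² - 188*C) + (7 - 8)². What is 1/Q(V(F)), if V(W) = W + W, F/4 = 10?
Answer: 1/8642 ≈ 0.00011571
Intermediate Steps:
F = 40 (F = 4*10 = 40)
V(W) = 2*W
Q(C) = 2 - C² + 188*C (Q(C) = 3 - ((C² - 188*C) + (7 - 8)²) = 3 - ((C² - 188*C) + (-1)²) = 3 - ((C² - 188*C) + 1) = 3 - (1 + C² - 188*C) = 3 + (-1 - C² + 188*C) = 2 - C² + 188*C)
1/Q(V(F)) = 1/(2 - (2*40)² + 188*(2*40)) = 1/(2 - 1*80² + 188*80) = 1/(2 - 1*6400 + 15040) = 1/(2 - 6400 + 15040) = 1/8642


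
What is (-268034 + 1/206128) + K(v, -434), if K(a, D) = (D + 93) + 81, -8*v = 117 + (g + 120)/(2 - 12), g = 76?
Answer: -55302905631/206128 ≈ -2.6829e+5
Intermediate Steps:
v = -487/40 (v = -(117 + (76 + 120)/(2 - 12))/8 = -(117 + 196/(-10))/8 = -(117 + 196*(-⅒))/8 = -(117 - 98/5)/8 = -⅛*487/5 = -487/40 ≈ -12.175)
K(a, D) = 174 + D (K(a, D) = (93 + D) + 81 = 174 + D)
(-268034 + 1/206128) + K(v, -434) = (-268034 + 1/206128) + (174 - 434) = (-268034 + 1/206128) - 260 = -55249312351/206128 - 260 = -55302905631/206128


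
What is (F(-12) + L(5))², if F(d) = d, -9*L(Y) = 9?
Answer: 169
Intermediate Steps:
L(Y) = -1 (L(Y) = -⅑*9 = -1)
(F(-12) + L(5))² = (-12 - 1)² = (-13)² = 169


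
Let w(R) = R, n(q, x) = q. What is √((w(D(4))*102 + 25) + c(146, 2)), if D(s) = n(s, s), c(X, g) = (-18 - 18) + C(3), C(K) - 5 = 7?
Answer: √409 ≈ 20.224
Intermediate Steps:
C(K) = 12 (C(K) = 5 + 7 = 12)
c(X, g) = -24 (c(X, g) = (-18 - 18) + 12 = -36 + 12 = -24)
D(s) = s
√((w(D(4))*102 + 25) + c(146, 2)) = √((4*102 + 25) - 24) = √((408 + 25) - 24) = √(433 - 24) = √409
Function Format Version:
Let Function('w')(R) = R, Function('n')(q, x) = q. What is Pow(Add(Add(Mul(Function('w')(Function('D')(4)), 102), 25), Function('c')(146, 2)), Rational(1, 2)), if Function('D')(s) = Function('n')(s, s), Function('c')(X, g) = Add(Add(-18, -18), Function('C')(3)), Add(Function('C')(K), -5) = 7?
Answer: Pow(409, Rational(1, 2)) ≈ 20.224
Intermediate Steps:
Function('C')(K) = 12 (Function('C')(K) = Add(5, 7) = 12)
Function('c')(X, g) = -24 (Function('c')(X, g) = Add(Add(-18, -18), 12) = Add(-36, 12) = -24)
Function('D')(s) = s
Pow(Add(Add(Mul(Function('w')(Function('D')(4)), 102), 25), Function('c')(146, 2)), Rational(1, 2)) = Pow(Add(Add(Mul(4, 102), 25), -24), Rational(1, 2)) = Pow(Add(Add(408, 25), -24), Rational(1, 2)) = Pow(Add(433, -24), Rational(1, 2)) = Pow(409, Rational(1, 2))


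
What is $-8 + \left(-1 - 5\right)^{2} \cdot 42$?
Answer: $1504$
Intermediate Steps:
$-8 + \left(-1 - 5\right)^{2} \cdot 42 = -8 + \left(-6\right)^{2} \cdot 42 = -8 + 36 \cdot 42 = -8 + 1512 = 1504$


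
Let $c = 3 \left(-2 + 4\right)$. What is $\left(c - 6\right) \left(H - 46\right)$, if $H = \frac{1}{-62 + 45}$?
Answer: $0$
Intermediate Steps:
$H = - \frac{1}{17}$ ($H = \frac{1}{-17} = - \frac{1}{17} \approx -0.058824$)
$c = 6$ ($c = 3 \cdot 2 = 6$)
$\left(c - 6\right) \left(H - 46\right) = \left(6 - 6\right) \left(- \frac{1}{17} - 46\right) = \left(6 - 6\right) \left(- \frac{783}{17}\right) = 0 \left(- \frac{783}{17}\right) = 0$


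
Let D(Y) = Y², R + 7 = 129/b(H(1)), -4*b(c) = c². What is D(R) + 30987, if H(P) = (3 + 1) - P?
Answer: 316132/9 ≈ 35126.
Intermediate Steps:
H(P) = 4 - P
b(c) = -c²/4
R = -193/3 (R = -7 + 129/((-(4 - 1*1)²/4)) = -7 + 129/((-(4 - 1)²/4)) = -7 + 129/((-¼*3²)) = -7 + 129/((-¼*9)) = -7 + 129/(-9/4) = -7 + 129*(-4/9) = -7 - 172/3 = -193/3 ≈ -64.333)
D(R) + 30987 = (-193/3)² + 30987 = 37249/9 + 30987 = 316132/9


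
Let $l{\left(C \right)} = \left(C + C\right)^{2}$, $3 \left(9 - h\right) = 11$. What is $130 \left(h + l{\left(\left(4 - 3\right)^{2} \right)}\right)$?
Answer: $\frac{3640}{3} \approx 1213.3$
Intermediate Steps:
$h = \frac{16}{3}$ ($h = 9 - \frac{11}{3} = \frac{16}{3} \approx 5.3333$)
$l{\left(C \right)} = 4 C^{2}$ ($l{\left(C \right)} = \left(2 C\right)^{2} = 4 C^{2}$)
$130 \left(h + l{\left(\left(4 - 3\right)^{2} \right)}\right) = 130 \left(\frac{16}{3} + 4 \left(\left(4 - 3\right)^{2}\right)^{2}\right) = 130 \left(\frac{16}{3} + 4 \left(1^{2}\right)^{2}\right) = 130 \left(\frac{16}{3} + 4 \cdot 1^{2}\right) = 130 \left(\frac{16}{3} + 4 \cdot 1\right) = 130 \left(\frac{16}{3} + 4\right) = 130 \cdot \frac{28}{3} = \frac{3640}{3}$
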